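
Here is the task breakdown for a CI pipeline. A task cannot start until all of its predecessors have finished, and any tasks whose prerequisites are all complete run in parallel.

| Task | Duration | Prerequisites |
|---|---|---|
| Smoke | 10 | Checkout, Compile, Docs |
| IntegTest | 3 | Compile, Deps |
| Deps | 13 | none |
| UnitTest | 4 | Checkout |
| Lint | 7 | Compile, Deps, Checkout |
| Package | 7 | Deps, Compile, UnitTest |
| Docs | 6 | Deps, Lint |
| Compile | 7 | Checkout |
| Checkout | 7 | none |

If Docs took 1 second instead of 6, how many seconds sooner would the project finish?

5

Actual critical path: Checkout→Compile→Lint→Docs→Smoke = 7+7+7+6+10 = 37 ⇒ 37 seconds.
Since Docs is critical, the -5 change carries straight to that chain (now 32 seconds).
The critical path is still Checkout→Compile→Lint→Docs→Smoke; finish is now 32 seconds.
Change in finish: 32 − 37 = -5 seconds.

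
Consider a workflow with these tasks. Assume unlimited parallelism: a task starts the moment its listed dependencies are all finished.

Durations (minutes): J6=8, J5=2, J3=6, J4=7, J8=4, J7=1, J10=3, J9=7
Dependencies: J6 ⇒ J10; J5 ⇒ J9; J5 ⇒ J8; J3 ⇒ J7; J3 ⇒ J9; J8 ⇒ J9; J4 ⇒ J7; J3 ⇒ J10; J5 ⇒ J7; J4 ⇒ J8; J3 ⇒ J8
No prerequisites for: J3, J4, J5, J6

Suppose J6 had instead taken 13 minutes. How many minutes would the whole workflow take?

Actual critical path: J4→J8→J9 = 7+4+7 = 18 ⇒ 18 minutes.
J6 has 7 minutes of float (longest path through it is 11).
The critical path is still J4→J8→J9; finish is now 18 minutes.

18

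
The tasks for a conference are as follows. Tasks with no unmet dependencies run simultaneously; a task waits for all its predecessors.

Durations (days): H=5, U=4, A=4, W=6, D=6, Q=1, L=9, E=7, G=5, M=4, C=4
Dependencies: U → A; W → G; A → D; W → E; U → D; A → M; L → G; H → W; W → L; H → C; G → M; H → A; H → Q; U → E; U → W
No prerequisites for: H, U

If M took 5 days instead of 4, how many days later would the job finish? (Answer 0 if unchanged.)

The binding path is H→W→L→G→M = 5+6+9+5+4 = 29; finish at 29 days.
M is on the critical path; changing it to 5 makes that path 30 days.
That remains the longest chain; total 30 days.
Change in finish: 30 − 29 = +1 days.

1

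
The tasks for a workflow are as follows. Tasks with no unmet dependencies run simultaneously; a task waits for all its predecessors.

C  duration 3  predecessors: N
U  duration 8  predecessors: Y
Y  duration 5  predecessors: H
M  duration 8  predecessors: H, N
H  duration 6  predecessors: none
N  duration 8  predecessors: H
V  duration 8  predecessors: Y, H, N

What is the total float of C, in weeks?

H→N→V = 6+8+8 = 22 sets the makespan at 22 weeks.
Longest path through C: 17 weeks (earliest finish 17, latest finish 22).
Slack of C = 19 − 14 = 5 weeks.

5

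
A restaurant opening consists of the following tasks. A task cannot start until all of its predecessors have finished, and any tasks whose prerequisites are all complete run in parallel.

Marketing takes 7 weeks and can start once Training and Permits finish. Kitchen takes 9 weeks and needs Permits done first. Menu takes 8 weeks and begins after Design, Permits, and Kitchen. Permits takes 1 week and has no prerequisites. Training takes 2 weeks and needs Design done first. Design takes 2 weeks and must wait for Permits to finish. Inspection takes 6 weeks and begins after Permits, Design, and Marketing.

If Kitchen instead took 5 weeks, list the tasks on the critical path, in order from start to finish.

Critical path before the change: Permits→Kitchen→Menu = 1+9+8 = 18 giving 18 weeks.
Since Kitchen is critical, the -4 change carries straight to that chain (now 14 weeks).
The binding chain switches to Permits→Design→Training→Marketing→Inspection = 1+2+2+7+6 = 18; finish 18 weeks.

Permits, Design, Training, Marketing, Inspection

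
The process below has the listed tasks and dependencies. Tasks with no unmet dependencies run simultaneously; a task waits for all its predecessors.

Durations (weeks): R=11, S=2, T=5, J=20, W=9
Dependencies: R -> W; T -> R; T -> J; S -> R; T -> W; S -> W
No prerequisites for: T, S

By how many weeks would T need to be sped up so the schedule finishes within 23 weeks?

2

Current finish: 25 weeks; target: 23.
T is on every critical path, so each week cut from T cuts the finish by one (this holds down to a finish of 22).
Need 25 − 23 = 2 weeks off T → T becomes 3 weeks, finish becomes 23.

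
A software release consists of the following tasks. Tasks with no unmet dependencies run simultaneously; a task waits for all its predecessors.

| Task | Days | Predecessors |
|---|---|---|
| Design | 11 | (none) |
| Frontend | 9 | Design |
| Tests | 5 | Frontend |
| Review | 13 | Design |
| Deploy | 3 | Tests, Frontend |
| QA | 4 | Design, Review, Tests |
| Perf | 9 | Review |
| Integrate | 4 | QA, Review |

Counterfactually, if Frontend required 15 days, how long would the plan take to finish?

39

The binding path is Design→Frontend→Tests→QA→Integrate = 11+9+5+4+4 = 33; finish at 33 days.
Since Frontend is critical, the +6 change carries straight to that chain (now 39 days).
That remains the longest chain; total 39 days.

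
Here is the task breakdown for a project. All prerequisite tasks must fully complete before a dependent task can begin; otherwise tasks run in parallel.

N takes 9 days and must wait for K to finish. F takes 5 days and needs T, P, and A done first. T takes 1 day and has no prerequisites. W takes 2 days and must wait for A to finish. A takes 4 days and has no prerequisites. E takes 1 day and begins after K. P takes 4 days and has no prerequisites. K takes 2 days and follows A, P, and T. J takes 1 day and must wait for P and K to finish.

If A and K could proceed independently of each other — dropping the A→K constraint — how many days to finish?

15

Before: longest chain P→K→N = 4+2+9 = 15, finish 15.
Dropping A→K doesn't change K's earliest start (4); another predecessor still binds.
The longest chain is now P→K→N = 4+2+9 = 15, so the schedule takes 15 days.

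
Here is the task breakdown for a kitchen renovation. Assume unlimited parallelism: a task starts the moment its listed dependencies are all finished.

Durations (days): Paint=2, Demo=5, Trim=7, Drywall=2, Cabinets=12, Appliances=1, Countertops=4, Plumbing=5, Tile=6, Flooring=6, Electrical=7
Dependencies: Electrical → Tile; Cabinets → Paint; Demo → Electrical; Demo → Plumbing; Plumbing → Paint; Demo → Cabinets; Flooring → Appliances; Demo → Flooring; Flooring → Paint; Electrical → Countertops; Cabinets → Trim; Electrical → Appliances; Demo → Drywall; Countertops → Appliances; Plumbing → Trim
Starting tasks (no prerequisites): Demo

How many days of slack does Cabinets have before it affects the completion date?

Critical path: Demo→Cabinets→Trim = 5+12+7 = 24, so the finish is 24 days.
Longest path through Cabinets: 24 days (earliest finish 17, latest finish 17).
So Cabinets can slip 17 − 17 = 0 days.

0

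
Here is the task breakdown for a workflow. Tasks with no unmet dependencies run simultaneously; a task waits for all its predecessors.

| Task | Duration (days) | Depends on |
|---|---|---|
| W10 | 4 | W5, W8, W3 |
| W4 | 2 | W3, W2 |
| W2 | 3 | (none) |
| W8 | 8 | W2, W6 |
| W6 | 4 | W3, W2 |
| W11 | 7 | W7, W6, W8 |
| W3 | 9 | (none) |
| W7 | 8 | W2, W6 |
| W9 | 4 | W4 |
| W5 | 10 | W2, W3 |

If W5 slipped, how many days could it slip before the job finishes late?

Critical path: W3→W6→W7→W11 = 9+4+8+7 = 28, so the finish is 28 days.
W5 finishes as early as 19 and must finish by 24.
Slack of W5 = 14 − 9 = 5 days.

5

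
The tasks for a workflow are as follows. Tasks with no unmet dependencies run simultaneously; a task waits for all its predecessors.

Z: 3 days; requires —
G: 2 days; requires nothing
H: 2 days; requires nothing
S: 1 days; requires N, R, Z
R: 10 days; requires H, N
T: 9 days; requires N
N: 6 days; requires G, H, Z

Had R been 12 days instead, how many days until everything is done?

Actual critical path: Z→N→R→S = 3+6+10+1 = 20 ⇒ 20 days.
Since R is critical, the +2 change carries straight to that chain (now 22 days).
No other chain overtakes it, so the finish is 22 days.

22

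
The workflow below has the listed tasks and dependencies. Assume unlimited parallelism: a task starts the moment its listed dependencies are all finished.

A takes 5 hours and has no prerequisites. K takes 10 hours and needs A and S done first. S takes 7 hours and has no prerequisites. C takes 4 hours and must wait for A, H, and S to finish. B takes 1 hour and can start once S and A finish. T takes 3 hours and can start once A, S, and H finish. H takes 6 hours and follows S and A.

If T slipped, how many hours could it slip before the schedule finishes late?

1

Critical path: S→H→C = 7+6+4 = 17, so the finish is 17 hours.
Longest path through T: 16 hours (earliest finish 16, latest finish 17).
Float = 17 − 16 = 1.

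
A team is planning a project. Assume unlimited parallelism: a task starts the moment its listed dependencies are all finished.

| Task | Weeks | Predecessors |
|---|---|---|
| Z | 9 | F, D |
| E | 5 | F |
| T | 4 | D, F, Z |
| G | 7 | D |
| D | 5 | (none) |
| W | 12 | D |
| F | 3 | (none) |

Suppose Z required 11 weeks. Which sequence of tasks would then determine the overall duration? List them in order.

D, Z, T

The binding path is D→Z→T = 5+9+4 = 18; finish at 18 weeks.
Since Z is critical, the +2 change carries straight to that chain (now 20 weeks).
That remains the longest chain; total 20 weeks.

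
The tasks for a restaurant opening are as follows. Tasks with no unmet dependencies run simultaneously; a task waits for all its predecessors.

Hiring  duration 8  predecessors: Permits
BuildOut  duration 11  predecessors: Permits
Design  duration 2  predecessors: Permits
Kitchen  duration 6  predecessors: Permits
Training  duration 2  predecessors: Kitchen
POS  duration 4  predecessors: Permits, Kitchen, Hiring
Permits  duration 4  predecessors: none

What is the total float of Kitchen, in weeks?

2

Permits→Hiring→POS = 4+8+4 = 16 sets the makespan at 16 weeks.
Longest path through Kitchen: 14 weeks (earliest finish 10, latest finish 12).
So Kitchen can slip 12 − 10 = 2 weeks.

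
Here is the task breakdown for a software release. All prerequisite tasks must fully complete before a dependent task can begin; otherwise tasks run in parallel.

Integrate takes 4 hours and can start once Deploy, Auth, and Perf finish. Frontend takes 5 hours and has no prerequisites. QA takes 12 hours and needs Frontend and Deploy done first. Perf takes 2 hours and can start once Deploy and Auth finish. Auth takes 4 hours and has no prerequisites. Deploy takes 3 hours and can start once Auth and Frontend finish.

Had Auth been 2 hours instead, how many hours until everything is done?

Critical path before the change: Frontend→Deploy→QA = 5+3+12 = 20 giving 20 hours.
Auth has 1 hour of float (longest path through it is 19).
That remains the longest chain; total 20 hours.

20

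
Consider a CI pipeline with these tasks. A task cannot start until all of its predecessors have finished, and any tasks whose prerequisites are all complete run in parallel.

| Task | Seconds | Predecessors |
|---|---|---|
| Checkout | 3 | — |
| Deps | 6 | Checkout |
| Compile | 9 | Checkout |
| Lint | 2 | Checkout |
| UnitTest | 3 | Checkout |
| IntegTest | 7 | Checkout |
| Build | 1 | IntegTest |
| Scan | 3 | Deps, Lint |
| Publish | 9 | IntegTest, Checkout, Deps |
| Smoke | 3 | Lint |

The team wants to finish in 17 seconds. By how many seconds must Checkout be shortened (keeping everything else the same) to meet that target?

2

Current finish: 19 seconds; target: 17.
Checkout is on every critical path, so each second cut from Checkout cuts the finish by one (this holds down to a finish of 17).
Need 19 − 17 = 2 seconds off Checkout → Checkout becomes 1 second, finish becomes 17.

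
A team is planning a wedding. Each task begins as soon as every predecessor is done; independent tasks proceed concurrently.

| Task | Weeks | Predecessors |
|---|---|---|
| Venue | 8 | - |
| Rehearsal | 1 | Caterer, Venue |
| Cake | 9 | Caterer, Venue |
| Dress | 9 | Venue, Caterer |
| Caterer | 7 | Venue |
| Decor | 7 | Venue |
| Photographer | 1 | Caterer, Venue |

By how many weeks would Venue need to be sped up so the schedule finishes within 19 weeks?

Current finish: 24 weeks; target: 19.
Venue is on every critical path, so each week cut from Venue cuts the finish by one (this holds down to a finish of 17).
Need 24 − 19 = 5 weeks off Venue → Venue becomes 3 weeks, finish becomes 19.

5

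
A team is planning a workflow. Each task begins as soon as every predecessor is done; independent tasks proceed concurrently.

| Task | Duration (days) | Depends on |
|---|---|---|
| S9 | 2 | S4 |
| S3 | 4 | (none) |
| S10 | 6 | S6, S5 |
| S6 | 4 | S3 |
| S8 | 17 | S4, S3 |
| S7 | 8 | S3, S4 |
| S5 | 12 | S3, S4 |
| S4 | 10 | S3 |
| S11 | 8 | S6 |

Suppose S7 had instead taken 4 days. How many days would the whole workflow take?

32

The binding path is S3→S4→S5→S10 = 4+10+12+6 = 32; finish at 32 days.
S7 has 10 days of float (longest path through it is 22).
The critical path is still S3→S4→S5→S10; finish is now 32 days.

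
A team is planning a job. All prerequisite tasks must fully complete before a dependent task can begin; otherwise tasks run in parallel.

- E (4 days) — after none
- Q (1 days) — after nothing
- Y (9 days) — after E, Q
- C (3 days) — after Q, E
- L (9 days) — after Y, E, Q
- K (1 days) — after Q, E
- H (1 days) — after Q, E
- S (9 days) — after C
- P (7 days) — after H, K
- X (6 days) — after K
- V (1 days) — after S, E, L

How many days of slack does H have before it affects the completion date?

The longest chain is E→Y→L→V = 4+9+9+1 = 23; overall finish 23 days.
The longest chain containing H totals 12 days.
So H can slip 16 − 5 = 11 days.

11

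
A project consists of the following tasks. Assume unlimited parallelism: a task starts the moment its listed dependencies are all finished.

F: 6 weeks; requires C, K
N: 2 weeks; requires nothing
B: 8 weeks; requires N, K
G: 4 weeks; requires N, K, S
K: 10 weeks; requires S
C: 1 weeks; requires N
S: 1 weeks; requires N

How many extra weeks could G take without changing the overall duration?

The longest chain is N→S→K→B = 2+1+10+8 = 21; overall finish 21 weeks.
G finishes as early as 17 and must finish by 21.
So G can slip 21 − 17 = 4 weeks.

4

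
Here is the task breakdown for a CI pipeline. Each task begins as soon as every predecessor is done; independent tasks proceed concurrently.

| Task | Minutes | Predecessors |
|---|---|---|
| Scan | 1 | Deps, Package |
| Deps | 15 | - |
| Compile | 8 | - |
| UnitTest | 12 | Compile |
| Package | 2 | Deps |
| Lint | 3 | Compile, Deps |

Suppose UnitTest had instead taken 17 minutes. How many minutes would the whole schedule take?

As given, the longest chain is Compile→UnitTest = 8+12 = 20, so the finish is 20 minutes.
Since UnitTest is critical, the +5 change carries straight to that chain (now 25 minutes).
The critical path is still Compile→UnitTest; finish is now 25 minutes.

25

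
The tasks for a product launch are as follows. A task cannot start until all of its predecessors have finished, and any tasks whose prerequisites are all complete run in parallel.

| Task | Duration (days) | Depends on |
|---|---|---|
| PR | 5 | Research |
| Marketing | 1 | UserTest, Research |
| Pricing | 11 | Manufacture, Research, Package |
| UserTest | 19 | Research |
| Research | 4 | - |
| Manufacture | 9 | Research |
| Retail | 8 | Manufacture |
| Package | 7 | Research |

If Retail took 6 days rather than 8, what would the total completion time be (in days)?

24

Critical path before the change: Research→UserTest→Marketing = 4+19+1 = 24 giving 24 days.
The longest path through Retail is only 21 days, so Retail has float 3.
That remains the longest chain; total 24 days.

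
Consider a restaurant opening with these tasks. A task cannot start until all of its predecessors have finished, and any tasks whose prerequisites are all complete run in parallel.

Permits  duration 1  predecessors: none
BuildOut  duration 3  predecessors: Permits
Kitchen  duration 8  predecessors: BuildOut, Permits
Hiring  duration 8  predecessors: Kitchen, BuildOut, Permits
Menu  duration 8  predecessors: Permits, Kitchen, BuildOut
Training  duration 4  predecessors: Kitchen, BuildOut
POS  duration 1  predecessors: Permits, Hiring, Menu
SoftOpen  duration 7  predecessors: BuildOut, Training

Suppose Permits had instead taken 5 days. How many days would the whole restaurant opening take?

Actual critical path: Permits→BuildOut→Kitchen→Training→SoftOpen = 1+3+8+4+7 = 23 ⇒ 23 days.
Permits lies on that path, so at 5 days the path becomes 27 days.
The critical path is still Permits→BuildOut→Kitchen→Training→SoftOpen; finish is now 27 days.

27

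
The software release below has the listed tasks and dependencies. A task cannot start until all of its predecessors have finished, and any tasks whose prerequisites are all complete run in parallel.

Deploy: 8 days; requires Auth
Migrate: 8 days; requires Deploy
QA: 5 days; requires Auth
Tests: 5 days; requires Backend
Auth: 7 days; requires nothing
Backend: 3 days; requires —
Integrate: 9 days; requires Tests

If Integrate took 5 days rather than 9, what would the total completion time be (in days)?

Baseline: Auth→Deploy→Migrate = 7+8+8 = 23 → 23 days.
Integrate has 6 days of float (longest path through it is 17).
No other chain overtakes it, so the finish is 23 days.

23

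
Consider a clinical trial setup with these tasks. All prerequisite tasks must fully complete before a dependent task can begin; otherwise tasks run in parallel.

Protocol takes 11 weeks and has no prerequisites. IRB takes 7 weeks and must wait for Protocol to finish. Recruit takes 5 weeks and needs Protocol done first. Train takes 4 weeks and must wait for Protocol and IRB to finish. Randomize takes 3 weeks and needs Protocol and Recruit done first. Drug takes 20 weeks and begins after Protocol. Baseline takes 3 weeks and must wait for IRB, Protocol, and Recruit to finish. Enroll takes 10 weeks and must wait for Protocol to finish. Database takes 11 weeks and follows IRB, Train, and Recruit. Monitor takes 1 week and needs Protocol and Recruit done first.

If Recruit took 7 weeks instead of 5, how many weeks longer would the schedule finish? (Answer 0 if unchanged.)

0

Baseline: Protocol→IRB→Train→Database = 11+7+4+11 = 33 → 33 weeks.
The longest path through Recruit is only 27 weeks, so Recruit has float 6.
No other chain overtakes it, so the finish is 33 weeks.
Change in finish: 33 − 33 = +0 weeks.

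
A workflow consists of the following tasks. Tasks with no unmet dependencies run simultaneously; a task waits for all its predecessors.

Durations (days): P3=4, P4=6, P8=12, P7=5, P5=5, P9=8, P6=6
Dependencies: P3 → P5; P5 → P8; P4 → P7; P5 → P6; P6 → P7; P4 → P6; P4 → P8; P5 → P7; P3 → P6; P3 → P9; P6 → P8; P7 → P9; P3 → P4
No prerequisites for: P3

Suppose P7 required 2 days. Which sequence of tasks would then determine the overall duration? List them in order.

P3, P4, P6, P8

The binding path is P3→P4→P6→P7→P9 = 4+6+6+5+8 = 29; finish at 29 days.
P7 lies on that path, so at 2 days the path becomes 26 days.
The binding chain switches to P3→P4→P6→P8 = 4+6+6+12 = 28; finish 28 days.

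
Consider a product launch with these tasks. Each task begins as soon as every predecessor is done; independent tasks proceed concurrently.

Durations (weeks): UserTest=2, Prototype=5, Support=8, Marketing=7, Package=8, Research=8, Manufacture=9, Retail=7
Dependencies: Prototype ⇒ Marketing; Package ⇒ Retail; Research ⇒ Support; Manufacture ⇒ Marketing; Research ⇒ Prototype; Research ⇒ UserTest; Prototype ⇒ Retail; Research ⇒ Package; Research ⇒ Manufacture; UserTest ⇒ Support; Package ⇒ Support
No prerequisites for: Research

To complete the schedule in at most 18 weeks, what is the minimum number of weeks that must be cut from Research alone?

Current finish: 24 weeks; target: 18.
Research is on every critical path, so each week cut from Research cuts the finish by one (this holds down to a finish of 17).
Need 24 − 18 = 6 weeks off Research → Research becomes 2 weeks, finish becomes 18.

6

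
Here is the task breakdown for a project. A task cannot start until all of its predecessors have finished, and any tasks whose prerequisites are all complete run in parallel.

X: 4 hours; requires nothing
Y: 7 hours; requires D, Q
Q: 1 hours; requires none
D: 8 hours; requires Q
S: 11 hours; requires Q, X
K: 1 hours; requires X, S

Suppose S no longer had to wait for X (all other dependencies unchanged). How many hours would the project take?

16

Original critical path: X→S→K = 4+11+1 = 16 ⇒ 16 hours.
Without X→S, S's earliest start moves from 4 to 1.
The longest chain is now Q→D→Y = 1+8+7 = 16, so the project takes 16 hours.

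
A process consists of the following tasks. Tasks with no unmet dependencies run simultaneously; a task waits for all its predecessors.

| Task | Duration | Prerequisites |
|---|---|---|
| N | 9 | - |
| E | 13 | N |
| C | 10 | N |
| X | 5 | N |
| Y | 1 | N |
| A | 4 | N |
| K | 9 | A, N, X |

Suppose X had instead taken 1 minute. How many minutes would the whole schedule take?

22

The binding path is N→X→K = 9+5+9 = 23; finish at 23 minutes.
X lies on that path, so at 1 minute the path becomes 19 minutes.
Now N→E = 9+13 = 22 is longest, so the finish becomes 22 minutes.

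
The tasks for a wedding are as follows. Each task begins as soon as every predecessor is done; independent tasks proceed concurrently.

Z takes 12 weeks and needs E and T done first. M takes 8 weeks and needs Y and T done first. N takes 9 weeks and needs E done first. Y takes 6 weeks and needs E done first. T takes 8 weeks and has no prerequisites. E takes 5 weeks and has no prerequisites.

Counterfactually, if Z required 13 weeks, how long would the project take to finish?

21

Critical path before the change: T→Z = 8+12 = 20 giving 20 weeks.
Since Z is critical, the +1 change carries straight to that chain (now 21 weeks).
The critical path is still T→Z; finish is now 21 weeks.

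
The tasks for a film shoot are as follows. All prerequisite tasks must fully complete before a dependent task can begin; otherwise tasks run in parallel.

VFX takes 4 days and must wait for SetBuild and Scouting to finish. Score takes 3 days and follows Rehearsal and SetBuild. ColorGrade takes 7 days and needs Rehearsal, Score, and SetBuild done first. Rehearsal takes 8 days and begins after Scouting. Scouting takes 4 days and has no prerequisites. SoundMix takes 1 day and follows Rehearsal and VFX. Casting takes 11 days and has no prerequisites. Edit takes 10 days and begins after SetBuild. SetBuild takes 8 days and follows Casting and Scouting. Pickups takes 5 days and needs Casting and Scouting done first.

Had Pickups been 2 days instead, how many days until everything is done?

Baseline: Casting→SetBuild→Edit = 11+8+10 = 29 → 29 days.
The longest path through Pickups is only 16 days, so Pickups has float 13.
The critical path is still Casting→SetBuild→Edit; finish is now 29 days.

29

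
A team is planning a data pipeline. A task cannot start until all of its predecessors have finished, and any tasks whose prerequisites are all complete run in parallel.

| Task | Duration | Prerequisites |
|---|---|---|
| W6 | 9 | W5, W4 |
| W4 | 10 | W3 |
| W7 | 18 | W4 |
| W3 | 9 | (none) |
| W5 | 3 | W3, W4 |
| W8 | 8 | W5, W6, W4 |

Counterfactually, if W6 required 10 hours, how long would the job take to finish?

40

Actual critical path: W3→W4→W5→W6→W8 = 9+10+3+9+8 = 39 ⇒ 39 hours.
W6 lies on that path, so at 10 hours the path becomes 40 hours.
No other chain overtakes it, so the finish is 40 hours.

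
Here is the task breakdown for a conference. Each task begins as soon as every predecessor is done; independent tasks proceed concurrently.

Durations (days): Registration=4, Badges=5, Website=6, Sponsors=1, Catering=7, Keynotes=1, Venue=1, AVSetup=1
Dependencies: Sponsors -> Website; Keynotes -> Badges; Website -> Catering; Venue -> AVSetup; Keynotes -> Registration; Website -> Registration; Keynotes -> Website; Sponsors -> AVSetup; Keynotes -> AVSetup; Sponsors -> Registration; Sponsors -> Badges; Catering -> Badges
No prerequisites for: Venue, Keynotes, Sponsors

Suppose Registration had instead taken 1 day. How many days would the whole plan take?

19

As given, the longest chain is Keynotes→Website→Catering→Badges = 1+6+7+5 = 19, so the finish is 19 days.
Registration has 8 days of float (longest path through it is 11).
No other chain overtakes it, so the finish is 19 days.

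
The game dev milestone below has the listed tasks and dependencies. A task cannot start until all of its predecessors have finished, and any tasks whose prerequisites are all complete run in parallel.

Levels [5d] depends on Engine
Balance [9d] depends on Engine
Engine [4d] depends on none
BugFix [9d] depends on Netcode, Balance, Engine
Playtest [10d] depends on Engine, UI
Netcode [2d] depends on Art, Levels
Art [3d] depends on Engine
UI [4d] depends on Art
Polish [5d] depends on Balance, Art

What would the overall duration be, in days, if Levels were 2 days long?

As given, the longest chain is Engine→Balance→BugFix = 4+9+9 = 22, so the finish is 22 days.
Levels has 2 days of float (longest path through it is 20).
The critical path is still Engine→Balance→BugFix; finish is now 22 days.

22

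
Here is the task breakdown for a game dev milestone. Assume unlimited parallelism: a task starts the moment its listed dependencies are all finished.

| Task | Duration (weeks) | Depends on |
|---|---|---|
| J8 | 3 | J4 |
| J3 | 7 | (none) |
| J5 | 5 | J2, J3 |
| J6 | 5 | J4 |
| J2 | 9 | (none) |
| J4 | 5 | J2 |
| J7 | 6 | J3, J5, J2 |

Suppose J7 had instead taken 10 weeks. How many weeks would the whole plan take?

24

Actual critical path: J2→J5→J7 = 9+5+6 = 20 ⇒ 20 weeks.
J7 is on the critical path; changing it to 10 makes that path 24 weeks.
No other chain overtakes it, so the finish is 24 weeks.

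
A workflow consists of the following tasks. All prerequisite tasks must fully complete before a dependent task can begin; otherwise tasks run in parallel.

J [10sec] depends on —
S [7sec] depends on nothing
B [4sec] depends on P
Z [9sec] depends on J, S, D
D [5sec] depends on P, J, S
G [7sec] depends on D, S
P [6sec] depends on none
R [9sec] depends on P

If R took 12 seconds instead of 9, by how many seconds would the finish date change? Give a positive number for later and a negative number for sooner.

Baseline: J→D→Z = 10+5+9 = 24 → 24 seconds.
The longest path through R is only 15 seconds, so R has float 9.
The critical path is still J→D→Z; finish is now 24 seconds.
Change in finish: 24 − 24 = +0 seconds.

0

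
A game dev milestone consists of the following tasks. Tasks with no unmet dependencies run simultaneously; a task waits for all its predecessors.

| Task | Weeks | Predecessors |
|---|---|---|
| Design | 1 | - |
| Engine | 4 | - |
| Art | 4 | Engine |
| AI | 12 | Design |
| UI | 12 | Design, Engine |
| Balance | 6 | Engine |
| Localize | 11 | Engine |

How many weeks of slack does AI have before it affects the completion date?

The longest chain is Engine→UI = 4+12 = 16; overall finish 16 weeks.
The longest chain containing AI totals 13 weeks.
So AI can slip 16 − 13 = 3 weeks.

3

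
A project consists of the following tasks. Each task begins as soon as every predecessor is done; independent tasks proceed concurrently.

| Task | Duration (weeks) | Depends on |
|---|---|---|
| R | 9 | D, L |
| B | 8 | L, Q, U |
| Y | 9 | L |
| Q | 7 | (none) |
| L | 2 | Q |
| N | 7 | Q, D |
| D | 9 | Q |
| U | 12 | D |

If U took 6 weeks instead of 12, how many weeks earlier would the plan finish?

The binding path is Q→D→U→B = 7+9+12+8 = 36; finish at 36 weeks.
U lies on that path, so at 6 weeks the path becomes 30 weeks.
No other chain overtakes it, so the finish is 30 weeks.
Change in finish: 30 − 36 = -6 weeks.

6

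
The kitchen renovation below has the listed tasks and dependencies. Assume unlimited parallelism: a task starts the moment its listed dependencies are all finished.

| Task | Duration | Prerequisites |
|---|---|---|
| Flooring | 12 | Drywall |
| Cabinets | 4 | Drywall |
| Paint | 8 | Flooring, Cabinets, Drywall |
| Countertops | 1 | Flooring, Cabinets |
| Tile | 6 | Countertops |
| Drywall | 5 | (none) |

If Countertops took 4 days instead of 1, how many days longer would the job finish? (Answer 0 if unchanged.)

The binding path is Drywall→Flooring→Paint = 5+12+8 = 25; finish at 25 days.
Countertops is off the critical path — its longest chain is 24 days, giving 1 of slack.
New critical path: Drywall→Flooring→Countertops→Tile = 5+12+4+6 = 27 ⇒ 27 days.
Change in finish: 27 − 25 = +2 days.

2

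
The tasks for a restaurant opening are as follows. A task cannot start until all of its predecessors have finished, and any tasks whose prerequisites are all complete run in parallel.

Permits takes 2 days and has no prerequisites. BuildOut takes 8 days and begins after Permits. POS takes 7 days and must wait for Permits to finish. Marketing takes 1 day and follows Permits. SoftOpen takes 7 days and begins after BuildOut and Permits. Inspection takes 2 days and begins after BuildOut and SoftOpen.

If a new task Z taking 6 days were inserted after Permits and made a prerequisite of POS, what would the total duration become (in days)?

Originally the job takes 19 days.
With Z inserted, POS now waits for max(Permits, Z).
New critical path: Permits→BuildOut→SoftOpen→Inspection = 2+8+7+2 = 19 ⇒ 19 days.

19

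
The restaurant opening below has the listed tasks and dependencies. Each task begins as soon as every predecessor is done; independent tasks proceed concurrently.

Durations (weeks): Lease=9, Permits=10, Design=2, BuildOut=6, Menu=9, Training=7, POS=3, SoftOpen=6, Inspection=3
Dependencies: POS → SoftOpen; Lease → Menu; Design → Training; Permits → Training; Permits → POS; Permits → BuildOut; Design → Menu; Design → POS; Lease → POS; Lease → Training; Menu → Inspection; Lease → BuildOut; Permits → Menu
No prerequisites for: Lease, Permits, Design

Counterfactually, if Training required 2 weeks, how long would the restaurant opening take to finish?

22

Baseline: Permits→Menu→Inspection = 10+9+3 = 22 → 22 weeks.
Training is off the critical path — its longest chain is 17 weeks, giving 5 of slack.
No other chain overtakes it, so the finish is 22 weeks.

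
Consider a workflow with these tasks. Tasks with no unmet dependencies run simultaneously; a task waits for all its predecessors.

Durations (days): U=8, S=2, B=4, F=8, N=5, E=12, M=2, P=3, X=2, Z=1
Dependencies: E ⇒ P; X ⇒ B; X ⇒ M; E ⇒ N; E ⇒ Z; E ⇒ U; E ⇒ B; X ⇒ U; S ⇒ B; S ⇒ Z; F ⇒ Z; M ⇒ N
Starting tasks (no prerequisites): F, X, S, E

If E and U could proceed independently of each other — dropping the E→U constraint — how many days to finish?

17

With the dependency in place, E→U = 12+8 = 20 sets the finish at 20 days.
Without E→U, U's earliest start moves from 12 to 2.
After: E→N = 12+5 = 17 → 17 days.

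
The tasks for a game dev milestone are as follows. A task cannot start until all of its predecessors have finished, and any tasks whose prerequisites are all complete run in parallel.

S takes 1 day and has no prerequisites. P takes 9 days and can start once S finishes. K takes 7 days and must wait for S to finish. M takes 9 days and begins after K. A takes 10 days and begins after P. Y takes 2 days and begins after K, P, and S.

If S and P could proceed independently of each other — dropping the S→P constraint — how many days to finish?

With the dependency in place, S→P→A = 1+9+10 = 20 sets the finish at 20 days.
Without S→P, P's earliest start moves from 1 to 0.
New critical path: P→A = 9+10 = 19 ⇒ 19 days.

19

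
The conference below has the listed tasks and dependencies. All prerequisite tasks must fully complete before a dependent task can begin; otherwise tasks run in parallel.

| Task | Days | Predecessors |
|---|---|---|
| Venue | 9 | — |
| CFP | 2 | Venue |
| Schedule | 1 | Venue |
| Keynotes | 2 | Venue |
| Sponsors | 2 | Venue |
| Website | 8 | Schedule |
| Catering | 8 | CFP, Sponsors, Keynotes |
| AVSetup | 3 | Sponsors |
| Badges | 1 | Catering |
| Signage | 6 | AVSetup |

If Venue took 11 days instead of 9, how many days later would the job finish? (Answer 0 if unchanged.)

Critical path before the change: Venue→CFP→Catering→Badges = 9+2+8+1 = 20 giving 20 days.
Since Venue is critical, the +2 change carries straight to that chain (now 22 days).
That remains the longest chain; total 22 days.
Change in finish: 22 − 20 = +2 days.

2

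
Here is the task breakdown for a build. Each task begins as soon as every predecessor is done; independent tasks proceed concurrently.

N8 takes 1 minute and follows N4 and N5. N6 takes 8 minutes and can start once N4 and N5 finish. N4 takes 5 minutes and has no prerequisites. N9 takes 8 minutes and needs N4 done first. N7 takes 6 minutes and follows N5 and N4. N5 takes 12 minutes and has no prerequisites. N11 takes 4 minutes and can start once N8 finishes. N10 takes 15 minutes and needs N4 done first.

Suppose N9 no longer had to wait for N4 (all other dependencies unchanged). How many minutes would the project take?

20

Original critical path: N4→N10 = 5+15 = 20 ⇒ 20 minutes.
Without N4→N9, N9's earliest start moves from 5 to 0.
The longest chain is now N4→N10 = 5+15 = 20, so the project takes 20 minutes.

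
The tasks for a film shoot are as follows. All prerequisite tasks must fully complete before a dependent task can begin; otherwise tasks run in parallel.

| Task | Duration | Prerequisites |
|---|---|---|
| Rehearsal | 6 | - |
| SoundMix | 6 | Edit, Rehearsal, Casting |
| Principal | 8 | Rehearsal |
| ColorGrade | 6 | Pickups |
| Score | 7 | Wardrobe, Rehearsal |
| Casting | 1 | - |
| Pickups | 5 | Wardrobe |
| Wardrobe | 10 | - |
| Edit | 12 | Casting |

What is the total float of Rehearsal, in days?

Wardrobe→Pickups→ColorGrade = 10+5+6 = 21 sets the makespan at 21 days.
The longest chain containing Rehearsal totals 14 days.
Float = 21 − 14 = 7.

7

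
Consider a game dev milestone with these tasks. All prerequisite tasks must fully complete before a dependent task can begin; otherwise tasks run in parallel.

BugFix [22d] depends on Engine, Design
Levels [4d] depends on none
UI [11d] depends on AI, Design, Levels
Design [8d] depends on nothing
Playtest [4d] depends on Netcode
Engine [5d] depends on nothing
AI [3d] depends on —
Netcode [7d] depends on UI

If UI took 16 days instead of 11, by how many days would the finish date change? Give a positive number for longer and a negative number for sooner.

Critical path before the change: Design→UI→Netcode→Playtest = 8+11+7+4 = 30 giving 30 days.
Since UI is critical, the +5 change carries straight to that chain (now 35 days).
That remains the longest chain; total 35 days.
Change in finish: 35 − 30 = +5 days.

5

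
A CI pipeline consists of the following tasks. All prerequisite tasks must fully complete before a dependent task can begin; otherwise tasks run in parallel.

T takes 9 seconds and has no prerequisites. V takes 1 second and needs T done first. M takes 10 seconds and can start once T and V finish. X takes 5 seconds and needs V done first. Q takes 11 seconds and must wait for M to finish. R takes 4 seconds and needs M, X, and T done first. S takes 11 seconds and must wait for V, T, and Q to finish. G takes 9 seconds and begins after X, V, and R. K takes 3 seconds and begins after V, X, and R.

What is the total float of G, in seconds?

9

The longest chain is T→V→M→Q→S = 9+1+10+11+11 = 42; overall finish 42 seconds.
The longest chain containing G totals 33 seconds.
So G can slip 42 − 33 = 9 seconds.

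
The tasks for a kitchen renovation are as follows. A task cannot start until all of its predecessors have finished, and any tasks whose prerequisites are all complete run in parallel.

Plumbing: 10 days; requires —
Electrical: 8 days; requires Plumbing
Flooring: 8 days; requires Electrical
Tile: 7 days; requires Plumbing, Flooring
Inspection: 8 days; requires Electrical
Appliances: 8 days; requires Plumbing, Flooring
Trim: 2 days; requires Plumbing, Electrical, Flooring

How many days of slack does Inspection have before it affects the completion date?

The longest chain is Plumbing→Electrical→Flooring→Appliances = 10+8+8+8 = 34; overall finish 34 days.
Longest path through Inspection: 26 days (earliest finish 26, latest finish 34).
So Inspection can slip 34 − 26 = 8 days.

8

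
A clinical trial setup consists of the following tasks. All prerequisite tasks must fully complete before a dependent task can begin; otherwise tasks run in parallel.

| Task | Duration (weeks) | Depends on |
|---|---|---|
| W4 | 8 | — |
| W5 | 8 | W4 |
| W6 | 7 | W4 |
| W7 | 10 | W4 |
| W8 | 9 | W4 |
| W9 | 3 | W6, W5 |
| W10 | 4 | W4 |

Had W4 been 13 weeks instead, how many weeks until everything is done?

24

As given, the longest chain is W4→W5→W9 = 8+8+3 = 19, so the finish is 19 weeks.
Since W4 is critical, the +5 change carries straight to that chain (now 24 weeks).
That remains the longest chain; total 24 weeks.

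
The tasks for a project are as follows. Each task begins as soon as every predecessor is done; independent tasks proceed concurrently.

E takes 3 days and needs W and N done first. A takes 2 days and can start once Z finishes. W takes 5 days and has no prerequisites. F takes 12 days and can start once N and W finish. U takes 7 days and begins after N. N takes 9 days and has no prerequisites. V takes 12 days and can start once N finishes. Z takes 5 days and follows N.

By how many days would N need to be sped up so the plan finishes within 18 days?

Current finish: 21 days; target: 18.
N is on every critical path, so each day cut from N cuts the finish by one (this holds down to a finish of 17).
Need 21 − 18 = 3 days off N → N becomes 6 days, finish becomes 18.

3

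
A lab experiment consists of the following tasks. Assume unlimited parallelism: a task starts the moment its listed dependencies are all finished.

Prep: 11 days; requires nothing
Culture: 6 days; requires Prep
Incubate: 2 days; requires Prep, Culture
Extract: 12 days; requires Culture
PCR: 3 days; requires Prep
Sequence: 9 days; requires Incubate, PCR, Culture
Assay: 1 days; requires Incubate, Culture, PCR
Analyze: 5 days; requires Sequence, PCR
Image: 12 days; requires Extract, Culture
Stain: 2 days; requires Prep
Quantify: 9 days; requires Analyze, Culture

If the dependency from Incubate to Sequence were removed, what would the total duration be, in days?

Before: longest chain Prep→Culture→Incubate→Sequence→Analyze→Quantify = 11+6+2+9+5+9 = 42, finish 42.
Without Incubate→Sequence, Sequence's earliest start moves from 19 to 17.
New critical path: Prep→Culture→Extract→Image = 11+6+12+12 = 41 ⇒ 41 days.

41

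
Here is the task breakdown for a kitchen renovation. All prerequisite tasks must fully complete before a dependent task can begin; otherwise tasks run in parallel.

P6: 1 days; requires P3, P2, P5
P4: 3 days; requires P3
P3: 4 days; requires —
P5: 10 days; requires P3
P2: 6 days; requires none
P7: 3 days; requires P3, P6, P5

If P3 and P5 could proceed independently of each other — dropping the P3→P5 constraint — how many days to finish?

With the dependency in place, P3→P5→P6→P7 = 4+10+1+3 = 18 sets the finish at 18 days.
Without P3→P5, P5's earliest start moves from 4 to 0.
The longest chain is now P5→P6→P7 = 10+1+3 = 14, so the project takes 14 days.

14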